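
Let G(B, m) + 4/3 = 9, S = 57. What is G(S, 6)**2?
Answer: 529/9 ≈ 58.778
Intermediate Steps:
G(B, m) = 23/3 (G(B, m) = -4/3 + 9 = 23/3)
G(S, 6)**2 = (23/3)**2 = 529/9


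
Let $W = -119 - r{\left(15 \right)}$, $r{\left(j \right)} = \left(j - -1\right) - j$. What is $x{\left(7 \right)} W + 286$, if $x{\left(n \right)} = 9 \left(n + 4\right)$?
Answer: $-11594$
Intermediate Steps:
$r{\left(j \right)} = 1$ ($r{\left(j \right)} = \left(j + 1\right) - j = \left(1 + j\right) - j = 1$)
$x{\left(n \right)} = 36 + 9 n$ ($x{\left(n \right)} = 9 \left(4 + n\right) = 36 + 9 n$)
$W = -120$ ($W = -119 - 1 = -120$)
$x{\left(7 \right)} W + 286 = \left(36 + 9 \cdot 7\right) \left(-120\right) + 286 = \left(36 + 63\right) \left(-120\right) + 286 = 99 \left(-120\right) + 286 = -11880 + 286 = -11594$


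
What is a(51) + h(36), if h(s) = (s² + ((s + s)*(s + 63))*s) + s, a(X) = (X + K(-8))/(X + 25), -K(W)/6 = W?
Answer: 19603539/76 ≈ 2.5794e+5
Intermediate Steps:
K(W) = -6*W
a(X) = (48 + X)/(25 + X) (a(X) = (X - 6*(-8))/(X + 25) = (X + 48)/(25 + X) = (48 + X)/(25 + X))
h(s) = s + s² + 2*s²*(63 + s) (h(s) = (s² + ((2*s)*(63 + s))*s) + s = (s² + (2*s*(63 + s))*s) + s = (s² + 2*s²*(63 + s)) + s = s + s² + 2*s²*(63 + s))
a(51) + h(36) = (48 + 51)/(25 + 51) + 36*(1 + 2*36² + 127*36) = 99/76 + 36*(1 + 2*1296 + 4572) = (1/76)*99 + 36*(1 + 2592 + 4572) = 99/76 + 36*7165 = 99/76 + 257940 = 19603539/76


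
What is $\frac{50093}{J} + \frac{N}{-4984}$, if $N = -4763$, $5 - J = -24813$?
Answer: $\frac{183935823}{61846456} \approx 2.9741$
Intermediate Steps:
$J = 24818$ ($J = 5 - -24813 = 5 + 24813 = 24818$)
$\frac{50093}{J} + \frac{N}{-4984} = \frac{50093}{24818} - \frac{4763}{-4984} = 50093 \cdot \frac{1}{24818} - - \frac{4763}{4984} = \frac{50093}{24818} + \frac{4763}{4984} = \frac{183935823}{61846456}$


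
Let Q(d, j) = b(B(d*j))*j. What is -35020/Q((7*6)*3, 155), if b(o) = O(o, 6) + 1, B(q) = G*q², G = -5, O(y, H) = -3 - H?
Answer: 1751/62 ≈ 28.242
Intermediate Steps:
B(q) = -5*q²
b(o) = -8 (b(o) = (-3 - 1*6) + 1 = (-3 - 6) + 1 = -9 + 1 = -8)
Q(d, j) = -8*j
-35020/Q((7*6)*3, 155) = -35020/((-8*155)) = -35020/(-1240) = -35020*(-1/1240) = 1751/62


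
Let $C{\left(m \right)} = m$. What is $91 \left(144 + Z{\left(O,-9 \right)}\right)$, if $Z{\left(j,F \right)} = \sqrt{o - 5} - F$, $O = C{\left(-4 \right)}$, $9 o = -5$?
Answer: $13923 + \frac{455 i \sqrt{2}}{3} \approx 13923.0 + 214.49 i$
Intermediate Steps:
$o = - \frac{5}{9}$ ($o = \frac{1}{9} \left(-5\right) = - \frac{5}{9} \approx -0.55556$)
$O = -4$
$Z{\left(j,F \right)} = - F + \frac{5 i \sqrt{2}}{3}$ ($Z{\left(j,F \right)} = \sqrt{- \frac{5}{9} - 5} - F = \sqrt{- \frac{50}{9}} - F = \frac{5 i \sqrt{2}}{3} - F = - F + \frac{5 i \sqrt{2}}{3}$)
$91 \left(144 + Z{\left(O,-9 \right)}\right) = 91 \left(144 + \left(\left(-1\right) \left(-9\right) + \frac{5 i \sqrt{2}}{3}\right)\right) = 91 \left(144 + \left(9 + \frac{5 i \sqrt{2}}{3}\right)\right) = 91 \left(153 + \frac{5 i \sqrt{2}}{3}\right) = 13923 + \frac{455 i \sqrt{2}}{3}$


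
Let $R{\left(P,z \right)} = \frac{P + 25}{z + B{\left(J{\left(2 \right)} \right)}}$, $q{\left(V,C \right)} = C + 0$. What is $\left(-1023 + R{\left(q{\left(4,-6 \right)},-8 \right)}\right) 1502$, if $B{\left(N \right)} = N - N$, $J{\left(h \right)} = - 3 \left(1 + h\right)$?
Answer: $- \frac{6160453}{4} \approx -1.5401 \cdot 10^{6}$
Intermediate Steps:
$q{\left(V,C \right)} = C$
$J{\left(h \right)} = -3 - 3 h$
$B{\left(N \right)} = 0$
$R{\left(P,z \right)} = \frac{25 + P}{z}$ ($R{\left(P,z \right)} = \frac{P + 25}{z + 0} = \frac{25 + P}{z}$)
$\left(-1023 + R{\left(q{\left(4,-6 \right)},-8 \right)}\right) 1502 = \left(-1023 + \frac{25 - 6}{-8}\right) 1502 = \left(-1023 - \frac{19}{8}\right) 1502 = \left(- \frac{8203}{8}\right) 1502 = - \frac{6160453}{4}$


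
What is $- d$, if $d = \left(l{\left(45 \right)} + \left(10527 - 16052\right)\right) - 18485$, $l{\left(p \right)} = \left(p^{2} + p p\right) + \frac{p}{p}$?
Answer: $19959$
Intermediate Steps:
$l{\left(p \right)} = 1 + 2 p^{2}$ ($l{\left(p \right)} = \left(p^{2} + p^{2}\right) + 1 = 2 p^{2} + 1 = 1 + 2 p^{2}$)
$d = -19959$ ($d = \left(\left(1 + 2 \cdot 45^{2}\right) + \left(10527 - 16052\right)\right) - 18485 = \left(\left(1 + 2 \cdot 2025\right) + \left(10527 - 16052\right)\right) - 18485 = \left(\left(1 + 4050\right) - 5525\right) - 18485 = \left(4051 - 5525\right) - 18485 = -1474 - 18485 = -19959$)
$- d = \left(-1\right) \left(-19959\right) = 19959$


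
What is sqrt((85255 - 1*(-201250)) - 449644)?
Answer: I*sqrt(163139) ≈ 403.9*I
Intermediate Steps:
sqrt((85255 - 1*(-201250)) - 449644) = sqrt((85255 + 201250) - 449644) = sqrt(286505 - 449644) = sqrt(-163139) = I*sqrt(163139)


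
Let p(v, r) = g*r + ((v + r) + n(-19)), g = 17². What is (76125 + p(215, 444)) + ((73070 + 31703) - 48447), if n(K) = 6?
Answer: 261432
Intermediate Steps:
g = 289
p(v, r) = 6 + v + 290*r (p(v, r) = 289*r + ((v + r) + 6) = 289*r + ((r + v) + 6) = 289*r + (6 + r + v) = 6 + v + 290*r)
(76125 + p(215, 444)) + ((73070 + 31703) - 48447) = (76125 + (6 + 215 + 290*444)) + ((73070 + 31703) - 48447) = (76125 + (6 + 215 + 128760)) + (104773 - 48447) = (76125 + 128981) + 56326 = 205106 + 56326 = 261432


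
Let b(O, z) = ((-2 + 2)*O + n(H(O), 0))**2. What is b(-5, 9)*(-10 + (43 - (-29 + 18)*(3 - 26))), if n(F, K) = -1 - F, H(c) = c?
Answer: -3520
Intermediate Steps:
b(O, z) = (-1 - O)**2 (b(O, z) = ((-2 + 2)*O + (-1 - O))**2 = (0*O + (-1 - O))**2 = (0 + (-1 - O))**2 = (-1 - O)**2)
b(-5, 9)*(-10 + (43 - (-29 + 18)*(3 - 26))) = (1 - 5)**2*(-10 + (43 - (-29 + 18)*(3 - 26))) = (-4)**2*(-10 + (43 - (-11)*(-23))) = 16*(-10 + (43 - 1*253)) = 16*(-10 + (43 - 253)) = 16*(-10 - 210) = 16*(-220) = -3520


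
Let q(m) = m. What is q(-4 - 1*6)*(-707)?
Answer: 7070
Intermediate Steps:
q(-4 - 1*6)*(-707) = (-4 - 1*6)*(-707) = (-4 - 6)*(-707) = -10*(-707) = 7070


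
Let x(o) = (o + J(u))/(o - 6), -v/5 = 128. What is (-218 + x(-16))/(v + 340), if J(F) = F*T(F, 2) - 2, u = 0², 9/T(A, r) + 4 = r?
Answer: 2389/3300 ≈ 0.72394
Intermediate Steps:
v = -640 (v = -5*128 = -640)
T(A, r) = 9/(-4 + r)
u = 0
J(F) = -2 - 9*F/2 (J(F) = F*(9/(-4 + 2)) - 2 = F*(9/(-2)) - 2 = F*(9*(-½)) - 2 = F*(-9/2) - 2 = -9*F/2 - 2 = -2 - 9*F/2)
x(o) = (-2 + o)/(-6 + o) (x(o) = (o + (-2 - 9/2*0))/(o - 6) = (o + (-2 + 0))/(-6 + o) = (o - 2)/(-6 + o) = (-2 + o)/(-6 + o))
(-218 + x(-16))/(v + 340) = (-218 + (-2 - 16)/(-6 - 16))/(-640 + 340) = (-218 - 18/(-22))/(-300) = (-218 - 1/22*(-18))*(-1/300) = (-218 + 9/11)*(-1/300) = -2389/11*(-1/300) = 2389/3300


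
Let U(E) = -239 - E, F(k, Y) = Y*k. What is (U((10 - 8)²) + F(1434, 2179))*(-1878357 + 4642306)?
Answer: 8635801105407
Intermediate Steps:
(U((10 - 8)²) + F(1434, 2179))*(-1878357 + 4642306) = ((-239 - (10 - 8)²) + 2179*1434)*(-1878357 + 4642306) = ((-239 - 1*2²) + 3124686)*2763949 = ((-239 - 1*4) + 3124686)*2763949 = ((-239 - 4) + 3124686)*2763949 = (-243 + 3124686)*2763949 = 3124443*2763949 = 8635801105407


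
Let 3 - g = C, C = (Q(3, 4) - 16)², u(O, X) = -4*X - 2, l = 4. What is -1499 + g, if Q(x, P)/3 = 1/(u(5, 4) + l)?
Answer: -344745/196 ≈ -1758.9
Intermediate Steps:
u(O, X) = -2 - 4*X
Q(x, P) = -3/14 (Q(x, P) = 3/((-2 - 4*4) + 4) = 3/((-2 - 16) + 4) = 3/(-18 + 4) = 3/(-14) = 3*(-1/14) = -3/14)
C = 51529/196 (C = (-3/14 - 16)² = (-227/14)² = 51529/196 ≈ 262.90)
g = -50941/196 (g = 3 - 1*51529/196 = 3 - 51529/196 = -50941/196 ≈ -259.90)
-1499 + g = -1499 - 50941/196 = -344745/196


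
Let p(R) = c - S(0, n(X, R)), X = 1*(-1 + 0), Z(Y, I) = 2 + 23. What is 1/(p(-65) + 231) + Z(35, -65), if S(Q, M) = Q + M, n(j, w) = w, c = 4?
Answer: 7501/300 ≈ 25.003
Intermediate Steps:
Z(Y, I) = 25
X = -1 (X = 1*(-1) = -1)
S(Q, M) = M + Q
p(R) = 4 - R (p(R) = 4 - (R + 0) = 4 - R)
1/(p(-65) + 231) + Z(35, -65) = 1/((4 - 1*(-65)) + 231) + 25 = 1/((4 + 65) + 231) + 25 = 1/(69 + 231) + 25 = 1/300 + 25 = 7501/300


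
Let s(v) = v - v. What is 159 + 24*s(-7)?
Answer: 159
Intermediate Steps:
s(v) = 0
159 + 24*s(-7) = 159 + 24*0 = 159 + 0 = 159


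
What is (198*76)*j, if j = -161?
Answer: -2422728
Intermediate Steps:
(198*76)*j = (198*76)*(-161) = 15048*(-161) = -2422728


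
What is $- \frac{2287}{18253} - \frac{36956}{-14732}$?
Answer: $\frac{160216446}{67225799} \approx 2.3833$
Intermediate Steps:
$- \frac{2287}{18253} - \frac{36956}{-14732} = \left(-2287\right) \frac{1}{18253} - - \frac{9239}{3683} = - \frac{2287}{18253} + \frac{9239}{3683} = \frac{160216446}{67225799}$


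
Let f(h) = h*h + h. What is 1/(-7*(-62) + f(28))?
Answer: 1/1246 ≈ 0.00080257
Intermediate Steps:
f(h) = h + h² (f(h) = h² + h = h + h²)
1/(-7*(-62) + f(28)) = 1/(-7*(-62) + 28*(1 + 28)) = 1/(434 + 28*29) = 1/(434 + 812) = 1/1246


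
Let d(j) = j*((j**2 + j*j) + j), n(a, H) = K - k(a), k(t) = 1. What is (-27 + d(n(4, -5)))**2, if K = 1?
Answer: 729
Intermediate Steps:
n(a, H) = 0 (n(a, H) = 1 - 1*1 = 1 - 1 = 0)
d(j) = j*(j + 2*j**2) (d(j) = j*((j**2 + j**2) + j) = j*(2*j**2 + j) = j*(j + 2*j**2))
(-27 + d(n(4, -5)))**2 = (-27 + 0**2*(1 + 2*0))**2 = (-27 + 0*(1 + 0))**2 = (-27 + 0*1)**2 = (-27 + 0)**2 = (-27)**2 = 729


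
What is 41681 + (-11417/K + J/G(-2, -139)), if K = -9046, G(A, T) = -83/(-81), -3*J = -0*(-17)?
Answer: 377057743/9046 ≈ 41682.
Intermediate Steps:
J = 0 (J = -(-22)*0*(-17)/3 = -(-22)*0/3 = -⅓*0 = 0)
G(A, T) = 83/81 (G(A, T) = -83*(-1/81) = 83/81)
41681 + (-11417/K + J/G(-2, -139)) = 41681 + (-11417/(-9046) + 0/(83/81)) = 41681 + (-11417*(-1/9046) + 0*(81/83)) = 41681 + (11417/9046 + 0) = 41681 + 11417/9046 = 377057743/9046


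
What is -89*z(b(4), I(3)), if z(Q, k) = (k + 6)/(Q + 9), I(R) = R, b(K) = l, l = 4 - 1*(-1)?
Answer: -801/14 ≈ -57.214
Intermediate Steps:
l = 5 (l = 4 + 1 = 5)
b(K) = 5
z(Q, k) = (6 + k)/(9 + Q)
-89*z(b(4), I(3)) = -89*(6 + 3)/(9 + 5) = -89*9/14 = -801/14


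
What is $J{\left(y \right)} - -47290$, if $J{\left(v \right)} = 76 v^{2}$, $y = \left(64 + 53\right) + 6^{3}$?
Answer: $8474854$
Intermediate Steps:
$y = 333$ ($y = 117 + 216 = 333$)
$J{\left(y \right)} - -47290 = 76 \cdot 333^{2} - -47290 = 76 \cdot 110889 + 47290 = 8427564 + 47290 = 8474854$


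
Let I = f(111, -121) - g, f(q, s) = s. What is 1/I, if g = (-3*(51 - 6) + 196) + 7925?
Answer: -1/8107 ≈ -0.00012335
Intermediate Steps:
g = 7986 (g = (-3*45 + 196) + 7925 = (-135 + 196) + 7925 = 61 + 7925 = 7986)
I = -8107 (I = -121 - 1*7986 = -121 - 7986 = -8107)
1/I = 1/(-8107) = -1/8107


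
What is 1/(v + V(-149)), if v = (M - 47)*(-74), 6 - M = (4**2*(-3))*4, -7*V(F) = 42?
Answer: -1/11180 ≈ -8.9445e-5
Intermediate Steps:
V(F) = -6 (V(F) = -1/7*42 = -6)
M = 198 (M = 6 - 4**2*(-3)*4 = 6 - 16*(-3)*4 = 6 - (-48)*4 = 6 - 1*(-192) = 6 + 192 = 198)
v = -11174 (v = (198 - 47)*(-74) = 151*(-74) = -11174)
1/(v + V(-149)) = 1/(-11174 - 6) = 1/(-11180) = -1/11180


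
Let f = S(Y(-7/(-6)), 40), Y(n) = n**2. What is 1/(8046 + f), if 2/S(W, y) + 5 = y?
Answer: 35/281612 ≈ 0.00012428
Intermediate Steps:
S(W, y) = 2/(-5 + y)
f = 2/35 (f = 2/(-5 + 40) = 2/35 ≈ 0.057143)
1/(8046 + f) = 1/(8046 + 2/35) = 1/(281612/35) = 35/281612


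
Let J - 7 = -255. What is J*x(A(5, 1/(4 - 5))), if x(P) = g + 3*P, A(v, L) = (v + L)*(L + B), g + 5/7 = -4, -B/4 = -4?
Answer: -304296/7 ≈ -43471.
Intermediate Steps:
B = 16 (B = -4*(-4) = 16)
g = -33/7 (g = -5/7 - 4 = -33/7 ≈ -4.7143)
A(v, L) = (16 + L)*(L + v) (A(v, L) = (v + L)*(L + 16) = (L + v)*(16 + L) = (16 + L)*(L + v))
J = -248 (J = 7 - 255 = -248)
x(P) = -33/7 + 3*P
J*x(A(5, 1/(4 - 5))) = -248*(-33/7 + 3*((1/(4 - 5))² + 16/(4 - 5) + 16*5 + 5/(4 - 5))) = -248*(-33/7 + 3*((1/(-1))² + 16/(-1) + 80 + 5/(-1))) = -248*(-33/7 + 3*((-1)² + 16*(-1) + 80 - 1*5)) = -248*(-33/7 + 3*(1 - 16 + 80 - 5)) = -248*(-33/7 + 3*60) = -248*(-33/7 + 180) = -248*1227/7 = -304296/7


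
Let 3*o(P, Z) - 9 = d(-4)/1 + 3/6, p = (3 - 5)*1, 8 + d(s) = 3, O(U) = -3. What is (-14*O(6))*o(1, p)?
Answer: 63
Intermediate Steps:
d(s) = -5 (d(s) = -8 + 3 = -5)
p = -2 (p = -2*1 = -2)
o(P, Z) = 3/2 (o(P, Z) = 3 + (-5/1 + 3/6)/3 = 3 + (-5*1 + 3*(1/6))/3 = 3 + (-5 + 1/2)/3 = 3 + (1/3)*(-9/2) = 3 - 3/2 = 3/2)
(-14*O(6))*o(1, p) = -14*(-3)*(3/2) = 42*(3/2) = 63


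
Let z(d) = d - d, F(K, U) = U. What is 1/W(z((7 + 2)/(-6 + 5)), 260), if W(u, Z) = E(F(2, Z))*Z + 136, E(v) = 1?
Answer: 1/396 ≈ 0.0025253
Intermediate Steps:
z(d) = 0
W(u, Z) = 136 + Z (W(u, Z) = 1*Z + 136 = Z + 136 = 136 + Z)
1/W(z((7 + 2)/(-6 + 5)), 260) = 1/(136 + 260) = 1/396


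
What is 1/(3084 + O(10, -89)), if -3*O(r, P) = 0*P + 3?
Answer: 1/3083 ≈ 0.00032436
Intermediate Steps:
O(r, P) = -1 (O(r, P) = -(0*P + 3)/3 = -(0 + 3)/3 = -1/3*3 = -1)
1/(3084 + O(10, -89)) = 1/(3084 - 1) = 1/3083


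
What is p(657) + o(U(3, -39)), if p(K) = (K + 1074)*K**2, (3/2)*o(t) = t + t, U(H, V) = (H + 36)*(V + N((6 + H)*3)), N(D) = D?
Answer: 747183795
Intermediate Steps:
U(H, V) = (36 + H)*(18 + V + 3*H) (U(H, V) = (H + 36)*(V + (6 + H)*3) = (36 + H)*(V + (18 + 3*H)) = (36 + H)*(18 + V + 3*H))
o(t) = 4*t/3 (o(t) = 2*(t + t)/3 = 2*(2*t)/3 = 4*t/3)
p(K) = K**2*(1074 + K) (p(K) = (1074 + K)*K**2 = K**2*(1074 + K))
p(657) + o(U(3, -39)) = 657**2*(1074 + 657) + 4*(648 + 3*3**2 + 36*(-39) + 126*3 + 3*(-39))/3 = 431649*1731 + 4*(648 + 3*9 - 1404 + 378 - 117)/3 = 747184419 + 4*(648 + 27 - 1404 + 378 - 117)/3 = 747184419 + (4/3)*(-468) = 747184419 - 624 = 747183795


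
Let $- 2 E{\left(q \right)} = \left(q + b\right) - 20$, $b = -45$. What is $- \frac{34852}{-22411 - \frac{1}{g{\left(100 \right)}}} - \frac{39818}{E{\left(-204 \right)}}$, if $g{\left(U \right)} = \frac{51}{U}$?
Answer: $- \frac{90550671208}{307483409} \approx -294.49$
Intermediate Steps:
$E{\left(q \right)} = \frac{65}{2} - \frac{q}{2}$ ($E{\left(q \right)} = - \frac{\left(q - 45\right) - 20}{2} = - \frac{\left(-45 + q\right) - 20}{2} = - \frac{-65 + q}{2} = \frac{65}{2} - \frac{q}{2}$)
$- \frac{34852}{-22411 - \frac{1}{g{\left(100 \right)}}} - \frac{39818}{E{\left(-204 \right)}} = - \frac{34852}{-22411 - \frac{1}{51 \cdot \frac{1}{100}}} - \frac{39818}{\frac{65}{2} - -102} = - \frac{34852}{-22411 - \frac{1}{51 \cdot \frac{1}{100}}} - \frac{39818}{\frac{65}{2} + 102} = - \frac{34852}{-22411 - \frac{1}{\frac{51}{100}}} - \frac{39818}{\frac{269}{2}} = - \frac{34852}{-22411 - \frac{100}{51}} - \frac{79636}{269} = - \frac{34852}{- \frac{1143061}{51}} - \frac{79636}{269} = \left(-34852\right) \left(- \frac{51}{1143061}\right) - \frac{79636}{269} = \frac{1777452}{1143061} - \frac{79636}{269} = - \frac{90550671208}{307483409}$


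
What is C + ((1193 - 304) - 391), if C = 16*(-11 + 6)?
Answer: 418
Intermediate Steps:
C = -80 (C = 16*(-5) = -80)
C + ((1193 - 304) - 391) = -80 + ((1193 - 304) - 391) = -80 + (889 - 391) = -80 + 498 = 418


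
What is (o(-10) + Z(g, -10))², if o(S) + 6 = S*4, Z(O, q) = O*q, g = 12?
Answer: 27556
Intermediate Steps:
o(S) = -6 + 4*S (o(S) = -6 + S*4 = -6 + 4*S)
(o(-10) + Z(g, -10))² = ((-6 + 4*(-10)) + 12*(-10))² = ((-6 - 40) - 120)² = (-46 - 120)² = (-166)² = 27556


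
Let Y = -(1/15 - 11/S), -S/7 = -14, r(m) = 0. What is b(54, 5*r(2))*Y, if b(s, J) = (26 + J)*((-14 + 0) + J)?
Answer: -1742/105 ≈ -16.590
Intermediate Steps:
S = 98 (S = -7*(-14) = 98)
b(s, J) = (-14 + J)*(26 + J) (b(s, J) = (26 + J)*(-14 + J) = (-14 + J)*(26 + J))
Y = 67/1470 (Y = -(1/15 - 11/98) = -1*(-67/1470) = 67/1470 ≈ 0.045578)
b(54, 5*r(2))*Y = (-364 + (5*0)² + 12*(5*0))*(67/1470) = (-364 + 0² + 12*0)*(67/1470) = (-364 + 0 + 0)*(67/1470) = -364*67/1470 = -1742/105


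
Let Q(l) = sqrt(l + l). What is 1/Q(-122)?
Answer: -I*sqrt(61)/122 ≈ -0.064018*I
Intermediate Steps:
Q(l) = sqrt(2)*sqrt(l) (Q(l) = sqrt(2*l) = sqrt(2)*sqrt(l))
1/Q(-122) = 1/(sqrt(2)*sqrt(-122)) = 1/(sqrt(2)*(I*sqrt(122))) = 1/(2*I*sqrt(61)) = -I*sqrt(61)/122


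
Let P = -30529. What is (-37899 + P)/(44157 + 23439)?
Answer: -17107/16899 ≈ -1.0123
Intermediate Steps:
(-37899 + P)/(44157 + 23439) = (-37899 - 30529)/(44157 + 23439) = -68428/67596 = -68428*1/67596 = -17107/16899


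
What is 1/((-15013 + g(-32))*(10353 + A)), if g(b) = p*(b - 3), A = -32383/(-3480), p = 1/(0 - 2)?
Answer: -2320/360500047531 ≈ -6.4355e-9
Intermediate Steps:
p = -½ (p = 1/(-2) = -½ ≈ -0.50000)
A = 32383/3480 (A = -32383*(-1/3480) = 32383/3480 ≈ 9.3055)
g(b) = 3/2 - b/2 (g(b) = -(b - 3)/2 = -(-3 + b)/2 = 3/2 - b/2)
1/((-15013 + g(-32))*(10353 + A)) = 1/((-15013 + (3/2 - ½*(-32)))*(10353 + 32383/3480)) = 1/((-15013 + (3/2 + 16))*(36060823/3480)) = 1/((-15013 + 35/2)*(36060823/3480)) = 1/(-29991/2*36060823/3480) = 1/(-360500047531/2320) = -2320/360500047531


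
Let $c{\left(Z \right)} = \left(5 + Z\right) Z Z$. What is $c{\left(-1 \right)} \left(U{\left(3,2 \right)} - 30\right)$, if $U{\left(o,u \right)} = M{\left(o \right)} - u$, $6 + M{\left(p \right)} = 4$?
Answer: $-136$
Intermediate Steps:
$M{\left(p \right)} = -2$ ($M{\left(p \right)} = -6 + 4 = -2$)
$c{\left(Z \right)} = Z^{2} \left(5 + Z\right)$ ($c{\left(Z \right)} = \left(5 + Z\right) Z^{2} = Z^{2} \left(5 + Z\right)$)
$U{\left(o,u \right)} = -2 - u$
$c{\left(-1 \right)} \left(U{\left(3,2 \right)} - 30\right) = \left(-1\right)^{2} \left(5 - 1\right) \left(\left(-2 - 2\right) - 30\right) = 1 \cdot 4 \left(\left(-2 - 2\right) - 30\right) = 4 \left(-4 - 30\right) = 4 \left(-34\right) = -136$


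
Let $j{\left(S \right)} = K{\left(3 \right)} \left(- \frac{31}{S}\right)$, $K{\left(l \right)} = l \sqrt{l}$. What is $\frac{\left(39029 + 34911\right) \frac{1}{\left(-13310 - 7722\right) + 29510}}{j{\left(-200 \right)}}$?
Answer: $\frac{7394000 \sqrt{3}}{1182681} \approx 10.829$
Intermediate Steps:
$K{\left(l \right)} = l^{\frac{3}{2}}$
$j{\left(S \right)} = - \frac{93 \sqrt{3}}{S}$ ($j{\left(S \right)} = 3^{\frac{3}{2}} \left(- \frac{31}{S}\right) = 3 \sqrt{3} \left(- \frac{31}{S}\right) = - \frac{93 \sqrt{3}}{S}$)
$\frac{\left(39029 + 34911\right) \frac{1}{\left(-13310 - 7722\right) + 29510}}{j{\left(-200 \right)}} = \frac{\left(39029 + 34911\right) \frac{1}{\left(-13310 - 7722\right) + 29510}}{\left(-93\right) \sqrt{3} \frac{1}{-200}} = \frac{73940 \frac{1}{\left(-13310 - 7722\right) + 29510}}{\left(-93\right) \sqrt{3} \left(- \frac{1}{200}\right)} = \frac{73940 \frac{1}{-21032 + 29510}}{\frac{93}{200} \sqrt{3}} = \frac{73940}{8478} \frac{200 \sqrt{3}}{279} = 73940 \cdot \frac{1}{8478} \frac{200 \sqrt{3}}{279} = \frac{36970 \frac{200 \sqrt{3}}{279}}{4239} = \frac{7394000 \sqrt{3}}{1182681}$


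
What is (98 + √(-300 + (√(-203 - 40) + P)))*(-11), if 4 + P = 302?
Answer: -1078 - 11*√(-2 + 9*I*√3) ≈ -1106.8 - 32.739*I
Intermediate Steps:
P = 298 (P = -4 + 302 = 298)
(98 + √(-300 + (√(-203 - 40) + P)))*(-11) = (98 + √(-300 + (√(-203 - 40) + 298)))*(-11) = (98 + √(-300 + (√(-243) + 298)))*(-11) = (98 + √(-300 + (9*I*√3 + 298)))*(-11) = (98 + √(-300 + (298 + 9*I*√3)))*(-11) = (98 + √(-2 + 9*I*√3))*(-11) = -1078 - 11*√(-2 + 9*I*√3)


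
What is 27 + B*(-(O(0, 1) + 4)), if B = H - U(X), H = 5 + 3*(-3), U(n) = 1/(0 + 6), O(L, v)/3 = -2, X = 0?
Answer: 56/3 ≈ 18.667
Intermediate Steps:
O(L, v) = -6 (O(L, v) = 3*(-2) = -6)
U(n) = 1/6
H = -4 (H = 5 - 9 = -4)
B = -25/6 (B = -4 - 1*1/6 = -4 - 1/6 = -25/6 ≈ -4.1667)
27 + B*(-(O(0, 1) + 4)) = 27 - (-25)*(-6 + 4)/6 = 27 - (-25)*(-2)/6 = 27 - 25/6*2 = 27 - 25/3 = 56/3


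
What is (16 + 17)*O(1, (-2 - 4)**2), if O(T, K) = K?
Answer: 1188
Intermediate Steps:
(16 + 17)*O(1, (-2 - 4)**2) = (16 + 17)*(-2 - 4)**2 = 33*(-6)**2 = 33*36 = 1188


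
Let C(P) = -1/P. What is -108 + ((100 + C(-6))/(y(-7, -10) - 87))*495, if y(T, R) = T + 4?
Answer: -7907/12 ≈ -658.92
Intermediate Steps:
y(T, R) = 4 + T
-108 + ((100 + C(-6))/(y(-7, -10) - 87))*495 = -108 + ((100 - 1/(-6))/((4 - 7) - 87))*495 = -108 + ((100 - 1*(-⅙))/(-3 - 87))*495 = -108 + ((100 + ⅙)/(-90))*495 = -108 + ((601/6)*(-1/90))*495 = -108 - 601/540*495 = -108 - 6611/12 = -7907/12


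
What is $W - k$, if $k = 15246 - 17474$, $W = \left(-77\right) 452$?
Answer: $-32576$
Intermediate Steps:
$W = -34804$
$k = -2228$
$W - k = -34804 - -2228 = -34804 + 2228 = -32576$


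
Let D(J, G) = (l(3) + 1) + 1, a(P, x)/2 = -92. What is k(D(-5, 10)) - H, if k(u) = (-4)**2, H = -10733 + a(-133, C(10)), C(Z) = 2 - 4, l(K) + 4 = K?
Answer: 10933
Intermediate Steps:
l(K) = -4 + K
C(Z) = -2
a(P, x) = -184 (a(P, x) = 2*(-92) = -184)
D(J, G) = 1 (D(J, G) = ((-4 + 3) + 1) + 1 = (-1 + 1) + 1 = 0 + 1 = 1)
H = -10917 (H = -10733 - 184 = -10917)
k(u) = 16
k(D(-5, 10)) - H = 16 - 1*(-10917) = 16 + 10917 = 10933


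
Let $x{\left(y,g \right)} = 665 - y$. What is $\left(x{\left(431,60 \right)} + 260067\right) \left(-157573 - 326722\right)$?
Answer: $-126062472795$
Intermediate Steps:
$\left(x{\left(431,60 \right)} + 260067\right) \left(-157573 - 326722\right) = \left(\left(665 - 431\right) + 260067\right) \left(-157573 - 326722\right) = \left(\left(665 - 431\right) + 260067\right) \left(-484295\right) = \left(234 + 260067\right) \left(-484295\right) = 260301 \left(-484295\right) = -126062472795$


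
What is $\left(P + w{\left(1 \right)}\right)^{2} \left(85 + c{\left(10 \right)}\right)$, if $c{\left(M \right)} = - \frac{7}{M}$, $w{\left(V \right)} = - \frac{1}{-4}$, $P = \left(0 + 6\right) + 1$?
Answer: $\frac{708963}{160} \approx 4431.0$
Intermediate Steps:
$P = 7$ ($P = 6 + 1 = 7$)
$w{\left(V \right)} = \frac{1}{4}$ ($w{\left(V \right)} = \left(-1\right) \left(- \frac{1}{4}\right) = \frac{1}{4}$)
$\left(P + w{\left(1 \right)}\right)^{2} \left(85 + c{\left(10 \right)}\right) = \left(7 + \frac{1}{4}\right)^{2} \left(85 - \frac{7}{10}\right) = \left(\frac{29}{4}\right)^{2} \left(85 - \frac{7}{10}\right) = \frac{841 \left(85 - \frac{7}{10}\right)}{16} = \frac{841}{16} \cdot \frac{843}{10} = \frac{708963}{160}$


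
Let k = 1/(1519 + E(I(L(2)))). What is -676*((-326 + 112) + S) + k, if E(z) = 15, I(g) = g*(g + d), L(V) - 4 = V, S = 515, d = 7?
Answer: -312132183/1534 ≈ -2.0348e+5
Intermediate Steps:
L(V) = 4 + V
I(g) = g*(7 + g) (I(g) = g*(g + 7) = g*(7 + g))
k = 1/1534 (k = 1/(1519 + 15) = 1/1534 ≈ 0.00065189)
-676*((-326 + 112) + S) + k = -676*((-326 + 112) + 515) + 1/1534 = -676*(-214 + 515) + 1/1534 = -676*301 + 1/1534 = -203476 + 1/1534 = -312132183/1534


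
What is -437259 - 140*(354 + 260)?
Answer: -523219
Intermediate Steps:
-437259 - 140*(354 + 260) = -437259 - 140*614 = -437259 - 1*85960 = -437259 - 85960 = -523219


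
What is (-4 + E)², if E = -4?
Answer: 64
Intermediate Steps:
(-4 + E)² = (-4 - 4)² = (-8)² = 64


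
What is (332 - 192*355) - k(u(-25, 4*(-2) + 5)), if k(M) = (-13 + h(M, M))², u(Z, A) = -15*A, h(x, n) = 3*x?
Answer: -82712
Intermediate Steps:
k(M) = (-13 + 3*M)²
(332 - 192*355) - k(u(-25, 4*(-2) + 5)) = (332 - 192*355) - (-13 + 3*(-15*(4*(-2) + 5)))² = (332 - 68160) - (-13 + 3*(-15*(-8 + 5)))² = -67828 - (-13 + 3*(-15*(-3)))² = -67828 - (-13 + 3*45)² = -67828 - (-13 + 135)² = -67828 - 1*122² = -67828 - 1*14884 = -67828 - 14884 = -82712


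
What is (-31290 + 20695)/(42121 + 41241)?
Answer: -10595/83362 ≈ -0.12710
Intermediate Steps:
(-31290 + 20695)/(42121 + 41241) = -10595/83362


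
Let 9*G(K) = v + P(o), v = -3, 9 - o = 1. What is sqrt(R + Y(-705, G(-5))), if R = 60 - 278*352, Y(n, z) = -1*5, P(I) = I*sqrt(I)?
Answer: I*sqrt(97801) ≈ 312.73*I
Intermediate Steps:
o = 8 (o = 9 - 1*1 = 9 - 1 = 8)
P(I) = I**(3/2)
G(K) = -1/3 + 16*sqrt(2)/9 (G(K) = (-3 + 8**(3/2))/9 = (-3 + 16*sqrt(2))/9 = -1/3 + 16*sqrt(2)/9)
Y(n, z) = -5
R = -97796 (R = 60 - 97856 = -97796)
sqrt(R + Y(-705, G(-5))) = sqrt(-97796 - 5) = sqrt(-97801) = I*sqrt(97801)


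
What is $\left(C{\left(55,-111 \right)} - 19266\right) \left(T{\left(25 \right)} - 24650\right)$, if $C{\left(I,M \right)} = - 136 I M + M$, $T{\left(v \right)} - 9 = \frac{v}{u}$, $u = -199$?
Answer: $- \frac{3976330976352}{199} \approx -1.9982 \cdot 10^{10}$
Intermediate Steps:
$T{\left(v \right)} = 9 - \frac{v}{199}$ ($T{\left(v \right)} = 9 + \frac{v}{-199} = 9 + v \left(- \frac{1}{199}\right) = 9 - \frac{v}{199}$)
$C{\left(I,M \right)} = M - 136 I M$ ($C{\left(I,M \right)} = - 136 I M + M = M - 136 I M$)
$\left(C{\left(55,-111 \right)} - 19266\right) \left(T{\left(25 \right)} - 24650\right) = \left(- 111 \left(1 - 7480\right) - 19266\right) \left(\left(9 - \frac{25}{199}\right) - 24650\right) = \left(\left(-111\right) \left(-7479\right) - 19266\right) \left(\frac{1766}{199} - 24650\right) = \left(830169 - 19266\right) \left(- \frac{4903584}{199}\right) = 810903 \left(- \frac{4903584}{199}\right) = - \frac{3976330976352}{199}$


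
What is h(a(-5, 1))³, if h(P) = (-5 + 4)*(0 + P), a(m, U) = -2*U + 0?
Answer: 8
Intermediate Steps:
a(m, U) = -2*U
h(P) = -P
h(a(-5, 1))³ = (-(-2))³ = (-1*(-2))³ = 2³ = 8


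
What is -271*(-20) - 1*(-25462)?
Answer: 30882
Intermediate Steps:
-271*(-20) - 1*(-25462) = 5420 + 25462 = 30882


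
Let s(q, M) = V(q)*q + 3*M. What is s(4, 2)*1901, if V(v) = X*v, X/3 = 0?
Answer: 11406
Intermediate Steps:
X = 0 (X = 3*0 = 0)
V(v) = 0 (V(v) = 0*v = 0)
s(q, M) = 3*M (s(q, M) = 0*q + 3*M = 0 + 3*M = 3*M)
s(4, 2)*1901 = (3*2)*1901 = 6*1901 = 11406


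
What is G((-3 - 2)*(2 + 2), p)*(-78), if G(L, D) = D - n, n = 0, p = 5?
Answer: -390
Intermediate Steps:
G(L, D) = D (G(L, D) = D - 1*0 = D + 0 = D)
G((-3 - 2)*(2 + 2), p)*(-78) = 5*(-78) = -390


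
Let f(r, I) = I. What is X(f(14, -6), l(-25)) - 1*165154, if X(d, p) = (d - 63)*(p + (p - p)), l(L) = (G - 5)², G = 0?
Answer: -166879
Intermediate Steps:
l(L) = 25 (l(L) = (0 - 5)² = (-5)² = 25)
X(d, p) = p*(-63 + d) (X(d, p) = (-63 + d)*(p + 0) = (-63 + d)*p = p*(-63 + d))
X(f(14, -6), l(-25)) - 1*165154 = 25*(-63 - 6) - 1*165154 = 25*(-69) - 165154 = -1725 - 165154 = -166879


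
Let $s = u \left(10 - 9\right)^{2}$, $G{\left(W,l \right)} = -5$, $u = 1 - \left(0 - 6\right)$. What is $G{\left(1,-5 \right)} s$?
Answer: $-35$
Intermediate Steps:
$u = 7$ ($u = 1 - \left(0 - 6\right) = 1 - -6 = 1 + 6 = 7$)
$s = 7$ ($s = 7 \left(10 - 9\right)^{2} = 7 \cdot 1^{2} = 7 \cdot 1 = 7$)
$G{\left(1,-5 \right)} s = \left(-5\right) 7 = -35$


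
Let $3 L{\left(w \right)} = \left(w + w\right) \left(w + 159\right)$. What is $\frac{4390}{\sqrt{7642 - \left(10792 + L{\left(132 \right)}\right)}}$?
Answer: $- \frac{2195 i \sqrt{28758}}{14379} \approx - 25.887 i$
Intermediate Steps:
$L{\left(w \right)} = \frac{2 w \left(159 + w\right)}{3}$ ($L{\left(w \right)} = \frac{\left(w + w\right) \left(w + 159\right)}{3} = \frac{2 w \left(159 + w\right)}{3}$)
$\frac{4390}{\sqrt{7642 - \left(10792 + L{\left(132 \right)}\right)}} = \frac{4390}{\sqrt{7642 - \left(10792 + \frac{2}{3} \cdot 132 \left(159 + 132\right)\right)}} = \frac{4390}{\sqrt{7642 - \left(10792 + \frac{2}{3} \cdot 132 \cdot 291\right)}} = \frac{4390}{\sqrt{7642 - 36400}} = \frac{4390}{\sqrt{-28758}} = \frac{4390}{i \sqrt{28758}} = 4390 \left(- \frac{i \sqrt{28758}}{28758}\right) = - \frac{2195 i \sqrt{28758}}{14379}$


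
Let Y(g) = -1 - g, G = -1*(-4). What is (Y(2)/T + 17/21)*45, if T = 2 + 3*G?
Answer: 375/14 ≈ 26.786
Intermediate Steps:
G = 4
T = 14 (T = 2 + 3*4 = 2 + 12 = 14)
(Y(2)/T + 17/21)*45 = ((-1 - 1*2)/14 + 17/21)*45 = ((-1 - 2)*(1/14) + 17*(1/21))*45 = (-3*1/14 + 17/21)*45 = (-3/14 + 17/21)*45 = (25/42)*45 = 375/14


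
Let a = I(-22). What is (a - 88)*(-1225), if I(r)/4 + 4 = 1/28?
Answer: 127225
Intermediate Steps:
I(r) = -111/7 (I(r) = -16 + 4/28 = -16 + 4*(1/28) = -16 + ⅐ = -111/7)
a = -111/7 ≈ -15.857
(a - 88)*(-1225) = (-111/7 - 88)*(-1225) = -727/7*(-1225) = 127225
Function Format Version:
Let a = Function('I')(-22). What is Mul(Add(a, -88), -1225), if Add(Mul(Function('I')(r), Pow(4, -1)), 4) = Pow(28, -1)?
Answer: 127225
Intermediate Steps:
Function('I')(r) = Rational(-111, 7) (Function('I')(r) = Add(-16, Mul(4, Pow(28, -1))) = Add(-16, Mul(4, Rational(1, 28))) = Add(-16, Rational(1, 7)) = Rational(-111, 7))
a = Rational(-111, 7) ≈ -15.857
Mul(Add(a, -88), -1225) = Mul(Add(Rational(-111, 7), -88), -1225) = Mul(Rational(-727, 7), -1225) = 127225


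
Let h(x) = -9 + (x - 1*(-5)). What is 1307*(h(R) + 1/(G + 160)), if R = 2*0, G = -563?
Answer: -2108191/403 ≈ -5231.2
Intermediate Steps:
R = 0
h(x) = -4 + x (h(x) = -9 + (x + 5) = -9 + (5 + x) = -4 + x)
1307*(h(R) + 1/(G + 160)) = 1307*((-4 + 0) + 1/(-563 + 160)) = 1307*(-4 + 1/(-403)) = 1307*(-4 - 1/403) = 1307*(-1613/403) = -2108191/403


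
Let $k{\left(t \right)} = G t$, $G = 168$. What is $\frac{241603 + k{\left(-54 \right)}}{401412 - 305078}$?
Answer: $\frac{232531}{96334} \approx 2.4138$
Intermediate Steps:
$k{\left(t \right)} = 168 t$
$\frac{241603 + k{\left(-54 \right)}}{401412 - 305078} = \frac{241603 + 168 \left(-54\right)}{401412 - 305078} = \frac{241603 - 9072}{96334} = 232531 \cdot \frac{1}{96334} = \frac{232531}{96334}$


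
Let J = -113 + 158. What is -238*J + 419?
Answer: -10291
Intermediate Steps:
J = 45
-238*J + 419 = -238*45 + 419 = -10710 + 419 = -10291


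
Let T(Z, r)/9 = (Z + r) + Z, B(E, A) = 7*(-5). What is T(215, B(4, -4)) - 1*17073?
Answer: -13518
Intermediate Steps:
B(E, A) = -35
T(Z, r) = 9*r + 18*Z (T(Z, r) = 9*((Z + r) + Z) = 9*(r + 2*Z) = 9*r + 18*Z)
T(215, B(4, -4)) - 1*17073 = (9*(-35) + 18*215) - 1*17073 = (-315 + 3870) - 17073 = 3555 - 17073 = -13518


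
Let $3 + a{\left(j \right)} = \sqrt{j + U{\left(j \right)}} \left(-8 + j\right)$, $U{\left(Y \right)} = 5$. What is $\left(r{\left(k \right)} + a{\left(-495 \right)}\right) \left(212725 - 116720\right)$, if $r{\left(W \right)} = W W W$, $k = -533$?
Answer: $-14537023337200 - 338033605 i \sqrt{10} \approx -1.4537 \cdot 10^{13} - 1.069 \cdot 10^{9} i$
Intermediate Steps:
$r{\left(W \right)} = W^{3}$ ($r{\left(W \right)} = W^{2} W = W^{3}$)
$a{\left(j \right)} = -3 + \sqrt{5 + j} \left(-8 + j\right)$ ($a{\left(j \right)} = -3 + \sqrt{j + 5} \left(-8 + j\right) = -3 + \sqrt{5 + j} \left(-8 + j\right)$)
$\left(r{\left(k \right)} + a{\left(-495 \right)}\right) \left(212725 - 116720\right) = \left(\left(-533\right)^{3} - \left(3 + 503 \sqrt{5 - 495}\right)\right) \left(212725 - 116720\right) = \left(-151419437 - \left(3 + 3521 i \sqrt{10}\right)\right) 96005 = \left(-151419440 - 3521 i \sqrt{10}\right) 96005 = -14537023337200 - 338033605 i \sqrt{10}$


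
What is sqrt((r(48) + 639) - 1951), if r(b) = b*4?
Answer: 4*I*sqrt(70) ≈ 33.466*I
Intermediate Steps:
r(b) = 4*b
sqrt((r(48) + 639) - 1951) = sqrt((4*48 + 639) - 1951) = sqrt((192 + 639) - 1951) = sqrt(831 - 1951) = sqrt(-1120) = 4*I*sqrt(70)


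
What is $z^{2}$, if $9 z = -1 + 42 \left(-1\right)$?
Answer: $\frac{1849}{81} \approx 22.827$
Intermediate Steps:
$z = - \frac{43}{9}$ ($z = \frac{-1 + 42 \left(-1\right)}{9} = \frac{-1 - 42}{9} = \frac{1}{9} \left(-43\right) = - \frac{43}{9} \approx -4.7778$)
$z^{2} = \left(- \frac{43}{9}\right)^{2} = \frac{1849}{81}$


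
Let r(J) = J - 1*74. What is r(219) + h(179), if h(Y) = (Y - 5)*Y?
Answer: 31291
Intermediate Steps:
r(J) = -74 + J (r(J) = J - 74 = -74 + J)
h(Y) = Y*(-5 + Y) (h(Y) = (-5 + Y)*Y = Y*(-5 + Y))
r(219) + h(179) = (-74 + 219) + 179*(-5 + 179) = 145 + 179*174 = 145 + 31146 = 31291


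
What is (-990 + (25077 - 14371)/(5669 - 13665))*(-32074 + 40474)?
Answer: -16646166600/1999 ≈ -8.3272e+6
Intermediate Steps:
(-990 + (25077 - 14371)/(5669 - 13665))*(-32074 + 40474) = (-990 + 10706/(-7996))*8400 = (-990 + 10706*(-1/7996))*8400 = (-990 - 5353/3998)*8400 = -3963373/3998*8400 = -16646166600/1999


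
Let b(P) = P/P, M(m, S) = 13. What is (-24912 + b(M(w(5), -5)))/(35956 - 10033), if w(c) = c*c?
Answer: -24911/25923 ≈ -0.96096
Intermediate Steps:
w(c) = c²
b(P) = 1
(-24912 + b(M(w(5), -5)))/(35956 - 10033) = (-24912 + 1)/(35956 - 10033) = -24911/25923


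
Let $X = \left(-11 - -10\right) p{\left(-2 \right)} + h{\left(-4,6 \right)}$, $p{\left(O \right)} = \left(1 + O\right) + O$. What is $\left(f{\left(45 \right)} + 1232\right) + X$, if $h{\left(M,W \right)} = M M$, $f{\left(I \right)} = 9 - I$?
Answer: $1215$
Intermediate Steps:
$p{\left(O \right)} = 1 + 2 O$
$h{\left(M,W \right)} = M^{2}$
$X = 19$ ($X = \left(-11 - -10\right) \left(1 + 2 \left(-2\right)\right) + \left(-4\right)^{2} = \left(-11 + 10\right) \left(1 - 4\right) + 16 = \left(-1\right) \left(-3\right) + 16 = 3 + 16 = 19$)
$\left(f{\left(45 \right)} + 1232\right) + X = \left(\left(9 - 45\right) + 1232\right) + 19 = \left(-36 + 1232\right) + 19 = 1196 + 19 = 1215$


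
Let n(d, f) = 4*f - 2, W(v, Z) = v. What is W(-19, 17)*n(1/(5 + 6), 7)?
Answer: -494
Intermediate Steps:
n(d, f) = -2 + 4*f
W(-19, 17)*n(1/(5 + 6), 7) = -19*(-2 + 4*7) = -19*(-2 + 28) = -19*26 = -494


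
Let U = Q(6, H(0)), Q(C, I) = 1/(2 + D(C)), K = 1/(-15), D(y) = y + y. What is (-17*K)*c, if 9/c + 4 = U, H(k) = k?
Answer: -714/275 ≈ -2.5964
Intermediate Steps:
D(y) = 2*y
K = -1/15 ≈ -0.066667
Q(C, I) = 1/(2 + 2*C)
U = 1/14 (U = 1/(2*(1 + 6)) = (½)/7 = (½)*(⅐) = 1/14 ≈ 0.071429)
c = -126/55 (c = 9/(-4 + 1/14) = 9/(-55/14) = 9*(-14/55) = -126/55 ≈ -2.2909)
(-17*K)*c = -17*(-1/15)*(-126/55) = (17/15)*(-126/55) = -714/275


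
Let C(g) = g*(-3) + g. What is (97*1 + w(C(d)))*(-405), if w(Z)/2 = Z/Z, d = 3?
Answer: -40095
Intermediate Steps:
C(g) = -2*g (C(g) = -3*g + g = -2*g)
w(Z) = 2 (w(Z) = 2*(Z/Z) = 2*1 = 2)
(97*1 + w(C(d)))*(-405) = (97*1 + 2)*(-405) = (97 + 2)*(-405) = 99*(-405) = -40095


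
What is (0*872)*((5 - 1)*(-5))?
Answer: 0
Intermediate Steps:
(0*872)*((5 - 1)*(-5)) = 0*(4*(-5)) = 0*(-20) = 0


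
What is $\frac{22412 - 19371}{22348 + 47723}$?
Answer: $\frac{3041}{70071} \approx 0.043399$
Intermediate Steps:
$\frac{22412 - 19371}{22348 + 47723} = \frac{3041}{70071}$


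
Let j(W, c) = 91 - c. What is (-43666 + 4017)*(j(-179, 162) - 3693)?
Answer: 149238836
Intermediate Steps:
(-43666 + 4017)*(j(-179, 162) - 3693) = (-43666 + 4017)*((91 - 1*162) - 3693) = -39649*((91 - 162) - 3693) = -39649*(-71 - 3693) = -39649*(-3764) = 149238836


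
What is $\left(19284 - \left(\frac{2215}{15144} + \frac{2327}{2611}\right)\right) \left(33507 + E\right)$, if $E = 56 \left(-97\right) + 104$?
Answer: $\frac{7161855461644179}{13180328} \approx 5.4337 \cdot 10^{8}$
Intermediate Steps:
$E = -5328$ ($E = -5432 + 104 = -5328$)
$\left(19284 - \left(\frac{2215}{15144} + \frac{2327}{2611}\right)\right) \left(33507 + E\right) = \left(19284 - \left(\frac{2215}{15144} + \frac{2327}{2611}\right)\right) \left(33507 - 5328\right) = \left(19284 - \frac{41023453}{39540984}\right) 28179 = \frac{762467312003}{39540984} \cdot 28179 = \frac{7161855461644179}{13180328}$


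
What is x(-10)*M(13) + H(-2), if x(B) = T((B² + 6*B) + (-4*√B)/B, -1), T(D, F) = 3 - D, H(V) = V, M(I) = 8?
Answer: -298 - 16*I*√10/5 ≈ -298.0 - 10.119*I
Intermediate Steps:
x(B) = 3 - B² - 6*B + 4/√B (x(B) = 3 - ((B² + 6*B) + (-4*√B)/B) = 3 - ((B² + 6*B) - 4/√B) = 3 - (B² - 4/√B + 6*B) = 3 + (-B² - 6*B + 4/√B) = 3 - B² - 6*B + 4/√B)
x(-10)*M(13) + H(-2) = (3 - 1*(-10)² - 6*(-10) + 4/√(-10))*8 - 2 = (3 - 1*100 + 60 + 4*(-I*√10/10))*8 - 2 = (3 - 100 + 60 - 2*I*√10/5)*8 - 2 = (-37 - 2*I*√10/5)*8 - 2 = (-296 - 16*I*√10/5) - 2 = -298 - 16*I*√10/5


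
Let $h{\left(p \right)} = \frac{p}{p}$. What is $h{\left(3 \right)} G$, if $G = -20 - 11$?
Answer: $-31$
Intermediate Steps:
$G = -31$ ($G = -20 - 11 = -31$)
$h{\left(p \right)} = 1$
$h{\left(3 \right)} G = 1 \left(-31\right) = -31$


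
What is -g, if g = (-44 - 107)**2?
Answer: -22801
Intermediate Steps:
g = 22801 (g = (-151)**2 = 22801)
-g = -1*22801 = -22801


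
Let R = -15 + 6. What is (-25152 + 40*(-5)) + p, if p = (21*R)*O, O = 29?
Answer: -30833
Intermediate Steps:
R = -9
p = -5481 (p = (21*(-9))*29 = -189*29 = -5481)
(-25152 + 40*(-5)) + p = (-25152 + 40*(-5)) - 5481 = (-25152 - 200) - 5481 = -25352 - 5481 = -30833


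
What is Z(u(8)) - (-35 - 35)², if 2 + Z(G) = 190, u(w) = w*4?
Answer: -4712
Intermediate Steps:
u(w) = 4*w
Z(G) = 188 (Z(G) = -2 + 190 = 188)
Z(u(8)) - (-35 - 35)² = 188 - (-35 - 35)² = 188 - 1*(-70)² = 188 - 1*4900 = 188 - 4900 = -4712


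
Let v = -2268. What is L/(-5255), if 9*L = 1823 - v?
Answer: -4091/47295 ≈ -0.086500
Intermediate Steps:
L = 4091/9 (L = (1823 - 1*(-2268))/9 = (1823 + 2268)/9 = (1/9)*4091 = 4091/9 ≈ 454.56)
L/(-5255) = (4091/9)/(-5255) = (4091/9)*(-1/5255) = -4091/47295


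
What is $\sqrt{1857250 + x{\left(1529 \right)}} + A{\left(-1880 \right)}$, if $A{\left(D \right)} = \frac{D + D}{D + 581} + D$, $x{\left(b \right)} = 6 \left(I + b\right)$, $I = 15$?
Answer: $- \frac{2438360}{1299} + \sqrt{1866514} \approx -510.9$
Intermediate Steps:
$x{\left(b \right)} = 90 + 6 b$ ($x{\left(b \right)} = 6 \left(15 + b\right) = 90 + 6 b$)
$A{\left(D \right)} = D + \frac{2 D}{581 + D}$ ($A{\left(D \right)} = \frac{2 D}{581 + D} + D = D + \frac{2 D}{581 + D}$)
$\sqrt{1857250 + x{\left(1529 \right)}} + A{\left(-1880 \right)} = \sqrt{1857250 + \left(90 + 6 \cdot 1529\right)} - \frac{1880 \left(583 - 1880\right)}{581 - 1880} = \sqrt{1857250 + \left(90 + 9174\right)} - 1880 \frac{1}{-1299} \left(-1297\right) = \sqrt{1857250 + 9264} - \left(- \frac{1880}{1299}\right) \left(-1297\right) = \sqrt{1866514} - \frac{2438360}{1299} = - \frac{2438360}{1299} + \sqrt{1866514}$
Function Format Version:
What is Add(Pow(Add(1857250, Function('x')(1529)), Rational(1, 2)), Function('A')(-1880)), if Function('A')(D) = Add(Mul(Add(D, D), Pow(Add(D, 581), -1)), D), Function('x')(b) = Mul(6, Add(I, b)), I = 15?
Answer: Add(Rational(-2438360, 1299), Pow(1866514, Rational(1, 2))) ≈ -510.90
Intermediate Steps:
Function('x')(b) = Add(90, Mul(6, b)) (Function('x')(b) = Mul(6, Add(15, b)) = Add(90, Mul(6, b)))
Function('A')(D) = Add(D, Mul(2, D, Pow(Add(581, D), -1))) (Function('A')(D) = Add(Mul(Mul(2, D), Pow(Add(581, D), -1)), D) = Add(Mul(2, D, Pow(Add(581, D), -1)), D) = Add(D, Mul(2, D, Pow(Add(581, D), -1))))
Add(Pow(Add(1857250, Function('x')(1529)), Rational(1, 2)), Function('A')(-1880)) = Add(Pow(Add(1857250, Add(90, Mul(6, 1529))), Rational(1, 2)), Mul(-1880, Pow(Add(581, -1880), -1), Add(583, -1880))) = Add(Pow(Add(1857250, Add(90, 9174)), Rational(1, 2)), Mul(-1880, Pow(-1299, -1), -1297)) = Add(Pow(Add(1857250, 9264), Rational(1, 2)), Mul(-1880, Rational(-1, 1299), -1297)) = Add(Pow(1866514, Rational(1, 2)), Rational(-2438360, 1299)) = Add(Rational(-2438360, 1299), Pow(1866514, Rational(1, 2)))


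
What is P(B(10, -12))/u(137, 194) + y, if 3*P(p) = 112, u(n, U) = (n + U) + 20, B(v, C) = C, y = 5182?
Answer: 5456758/1053 ≈ 5182.1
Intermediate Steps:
u(n, U) = 20 + U + n (u(n, U) = (U + n) + 20 = 20 + U + n)
P(p) = 112/3 (P(p) = (⅓)*112 = 112/3)
P(B(10, -12))/u(137, 194) + y = 112/(3*(20 + 194 + 137)) + 5182 = (112/3)/351 + 5182 = (112/3)*(1/351) + 5182 = 112/1053 + 5182 = 5456758/1053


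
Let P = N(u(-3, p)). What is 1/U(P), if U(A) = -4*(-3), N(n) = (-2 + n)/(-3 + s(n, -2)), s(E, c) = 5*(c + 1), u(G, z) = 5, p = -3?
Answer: 1/12 ≈ 0.083333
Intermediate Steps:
s(E, c) = 5 + 5*c (s(E, c) = 5*(1 + c) = 5 + 5*c)
N(n) = ¼ - n/8 (N(n) = (-2 + n)/(-3 + (5 + 5*(-2))) = (-2 + n)/(-3 + (5 - 10)) = (-2 + n)/(-3 - 5) = (-2 + n)/(-8) = (-2 + n)*(-⅛) = ¼ - n/8)
P = -3/8 (P = ¼ - ⅛*5 = ¼ - 5/8 = -3/8 ≈ -0.37500)
U(A) = 12
1/U(P) = 1/12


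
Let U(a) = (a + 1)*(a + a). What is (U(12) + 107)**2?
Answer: 175561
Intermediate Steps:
U(a) = 2*a*(1 + a) (U(a) = (1 + a)*(2*a) = 2*a*(1 + a))
(U(12) + 107)**2 = (2*12*(1 + 12) + 107)**2 = (2*12*13 + 107)**2 = (312 + 107)**2 = 419**2 = 175561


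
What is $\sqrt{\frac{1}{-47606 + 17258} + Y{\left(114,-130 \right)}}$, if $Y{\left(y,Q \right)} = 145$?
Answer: $\frac{\sqrt{3709586937}}{5058} \approx 12.042$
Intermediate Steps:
$\sqrt{\frac{1}{-47606 + 17258} + Y{\left(114,-130 \right)}} = \sqrt{\frac{1}{-47606 + 17258} + 145} = \sqrt{\frac{1}{-30348} + 145} = \sqrt{- \frac{1}{30348} + 145} = \sqrt{\frac{4400459}{30348}} = \frac{\sqrt{3709586937}}{5058}$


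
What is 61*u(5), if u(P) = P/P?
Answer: 61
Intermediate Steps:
u(P) = 1
61*u(5) = 61*1 = 61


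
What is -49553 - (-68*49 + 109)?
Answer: -46330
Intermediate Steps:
-49553 - (-68*49 + 109) = -49553 - (-3332 + 109) = -49553 - 1*(-3223) = -49553 + 3223 = -46330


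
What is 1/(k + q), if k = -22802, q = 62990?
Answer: 1/40188 ≈ 2.4883e-5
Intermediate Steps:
1/(k + q) = 1/(-22802 + 62990) = 1/40188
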